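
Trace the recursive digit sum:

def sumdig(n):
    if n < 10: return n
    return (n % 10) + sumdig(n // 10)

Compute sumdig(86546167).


sumdig(86546167) = 7 + sumdig(8654616)
sumdig(8654616) = 6 + sumdig(865461)
sumdig(865461) = 1 + sumdig(86546)
sumdig(86546) = 6 + sumdig(8654)
sumdig(8654) = 4 + sumdig(865)
sumdig(865) = 5 + sumdig(86)
sumdig(86) = 6 + sumdig(8)
sumdig(8) = 8  (base case)
Total: 7 + 6 + 1 + 6 + 4 + 5 + 6 + 8 = 43

43


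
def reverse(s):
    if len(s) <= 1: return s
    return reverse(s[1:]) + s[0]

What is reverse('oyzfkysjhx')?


reverse('oyzfkysjhx') = reverse('yzfkysjhx') + 'o'
reverse('yzfkysjhx') = reverse('zfkysjhx') + 'y'
reverse('zfkysjhx') = reverse('fkysjhx') + 'z'
reverse('fkysjhx') = reverse('kysjhx') + 'f'
reverse('kysjhx') = reverse('ysjhx') + 'k'
reverse('ysjhx') = reverse('sjhx') + 'y'
reverse('sjhx') = reverse('jhx') + 's'
reverse('jhx') = reverse('hx') + 'j'
reverse('hx') = reverse('x') + 'h'
reverse('x') = 'x'  (base case)
Concatenating: 'x' + 'h' + 'j' + 's' + 'y' + 'k' + 'f' + 'z' + 'y' + 'o' = 'xhjsykfzyo'

xhjsykfzyo


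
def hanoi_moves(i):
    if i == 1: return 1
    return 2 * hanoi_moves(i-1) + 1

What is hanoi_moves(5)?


hanoi_moves(5) = 2 * hanoi_moves(4) + 1
hanoi_moves(4) = 2 * hanoi_moves(3) + 1
hanoi_moves(3) = 2 * hanoi_moves(2) + 1
hanoi_moves(2) = 2 * hanoi_moves(1) + 1
hanoi_moves(1) = 1  (base case)
hanoi_moves(2) = 2 * 1 + 1 = 3
hanoi_moves(3) = 2 * 3 + 1 = 7
hanoi_moves(4) = 2 * 7 + 1 = 15
hanoi_moves(5) = 2 * 15 + 1 = 31

31


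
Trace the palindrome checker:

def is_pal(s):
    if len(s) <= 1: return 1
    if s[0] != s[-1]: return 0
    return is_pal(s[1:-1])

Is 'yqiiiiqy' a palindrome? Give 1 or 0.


is_pal('yqiiiiqy'): s[0]='y' == s[-1]='y' -> check is_pal('qiiiiq')
is_pal('qiiiiq'): s[0]='q' == s[-1]='q' -> check is_pal('iiii')
is_pal('iiii'): s[0]='i' == s[-1]='i' -> check is_pal('ii')
is_pal('ii'): s[0]='i' == s[-1]='i' -> check is_pal('')
is_pal(''): len <= 1 -> return 1  (base case)
Result: 1 (palindrome)

1


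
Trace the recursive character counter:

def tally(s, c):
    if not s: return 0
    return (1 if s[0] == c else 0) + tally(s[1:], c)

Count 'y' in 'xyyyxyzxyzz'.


s[0]='x' != 'y' -> 0
s[0]='y' == 'y' -> 1
s[0]='y' == 'y' -> 1
s[0]='y' == 'y' -> 1
s[0]='x' != 'y' -> 0
s[0]='y' == 'y' -> 1
s[0]='z' != 'y' -> 0
s[0]='x' != 'y' -> 0
s[0]='y' == 'y' -> 1
s[0]='z' != 'y' -> 0
s[0]='z' != 'y' -> 0
Sum: 0 + 1 + 1 + 1 + 0 + 1 + 0 + 0 + 1 + 0 + 0 = 5

5


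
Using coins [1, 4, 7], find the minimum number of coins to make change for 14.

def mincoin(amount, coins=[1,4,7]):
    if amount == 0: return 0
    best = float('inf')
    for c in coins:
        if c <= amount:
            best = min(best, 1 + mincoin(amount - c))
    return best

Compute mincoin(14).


Building up with DP:
mincoin(0) = 0
mincoin(1) = min(1+mincoin(0)=1+0=1) = 1
mincoin(2) = min(1+mincoin(1)=1+1=2) = 2
mincoin(3) = min(1+mincoin(2)=1+2=3) = 3
mincoin(4) = min(1+mincoin(3)=1+3=4, 1+mincoin(0)=1+0=1) = 1
mincoin(5) = min(1+mincoin(4)=1+1=2, 1+mincoin(1)=1+1=2) = 2
mincoin(6) = min(1+mincoin(5)=1+2=3, 1+mincoin(2)=1+2=3) = 3
mincoin(7) = min(1+mincoin(6)=1+3=4, 1+mincoin(3)=1+3=4, 1+mincoin(0)=1+0=1) = 1
mincoin(8) = min(1+mincoin(7)=1+1=2, 1+mincoin(4)=1+1=2, 1+mincoin(1)=1+1=2) = 2
mincoin(9) = min(1+mincoin(8)=1+2=3, 1+mincoin(5)=1+2=3, 1+mincoin(2)=1+2=3) = 3
mincoin(10) = min(1+mincoin(9)=1+3=4, 1+mincoin(6)=1+3=4, 1+mincoin(3)=1+3=4) = 4
mincoin(11) = min(1+mincoin(10)=1+4=5, 1+mincoin(7)=1+1=2, 1+mincoin(4)=1+1=2) = 2
mincoin(12) = min(1+mincoin(11)=1+2=3, 1+mincoin(8)=1+2=3, 1+mincoin(5)=1+2=3) = 3
mincoin(13) = min(1+mincoin(12)=1+3=4, 1+mincoin(9)=1+3=4, 1+mincoin(6)=1+3=4) = 4
mincoin(14) = min(1+mincoin(13)=1+4=5, 1+mincoin(10)=1+4=5, 1+mincoin(7)=1+1=2) = 2

2


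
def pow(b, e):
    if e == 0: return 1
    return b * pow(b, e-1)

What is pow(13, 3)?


pow(13, 3)
= 13 * pow(13, 2)
= 13 * 13 * pow(13, 1)
= 13 * 13 * 13 * pow(13, 0)
= 13 * 13 * 13 * 1
= 2197

2197


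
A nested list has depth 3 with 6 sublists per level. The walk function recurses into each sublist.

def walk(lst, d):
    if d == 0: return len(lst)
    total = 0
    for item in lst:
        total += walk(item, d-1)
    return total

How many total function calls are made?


At depth 0 (root): 1 call
At depth 1: each of 1 parents calls walk on 6 children = 6 calls
At depth 2: each of 6 parents calls walk on 6 children = 36 calls
At depth 3: each of 36 parents calls walk on 6 children = 216 calls
Total: 1 + 6 + 36 + 216 = 259

259


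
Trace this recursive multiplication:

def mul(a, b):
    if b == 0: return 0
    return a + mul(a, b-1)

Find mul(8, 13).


mul(8, 13) = 8 + mul(8, 12)
mul(8, 12) = 8 + mul(8, 11)
mul(8, 11) = 8 + mul(8, 10)
mul(8, 10) = 8 + mul(8, 9)
mul(8, 9) = 8 + mul(8, 8)
mul(8, 8) = 8 + mul(8, 7)
mul(8, 7) = 8 + mul(8, 6)
mul(8, 6) = 8 + mul(8, 5)
mul(8, 5) = 8 + mul(8, 4)
mul(8, 4) = 8 + mul(8, 3)
mul(8, 3) = 8 + mul(8, 2)
mul(8, 2) = 8 + mul(8, 1)
mul(8, 1) = 8 + mul(8, 0)
mul(8, 0) = 0  (base case)
Total: 8 + 8 + 8 + 8 + 8 + 8 + 8 + 8 + 8 + 8 + 8 + 8 + 8 + 0 = 104

104


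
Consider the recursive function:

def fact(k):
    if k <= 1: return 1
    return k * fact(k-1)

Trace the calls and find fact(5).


fact(5)
= 5 * fact(4)
= 5 * 4 * fact(3)
= 5 * 4 * 3 * fact(2)
= 5 * 4 * 3 * 2 * fact(1)
= 5 * 4 * 3 * 2 * 1
= 120

120


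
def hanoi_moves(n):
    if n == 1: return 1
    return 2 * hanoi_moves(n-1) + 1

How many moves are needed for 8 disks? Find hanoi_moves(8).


hanoi_moves(8) = 2 * hanoi_moves(7) + 1
hanoi_moves(7) = 2 * hanoi_moves(6) + 1
hanoi_moves(6) = 2 * hanoi_moves(5) + 1
hanoi_moves(5) = 2 * hanoi_moves(4) + 1
hanoi_moves(4) = 2 * hanoi_moves(3) + 1
hanoi_moves(3) = 2 * hanoi_moves(2) + 1
hanoi_moves(2) = 2 * hanoi_moves(1) + 1
hanoi_moves(1) = 1  (base case)
hanoi_moves(2) = 2 * 1 + 1 = 3
hanoi_moves(3) = 2 * 3 + 1 = 7
hanoi_moves(4) = 2 * 7 + 1 = 15
hanoi_moves(5) = 2 * 15 + 1 = 31
hanoi_moves(6) = 2 * 31 + 1 = 63
hanoi_moves(7) = 2 * 63 + 1 = 127
hanoi_moves(8) = 2 * 127 + 1 = 255

255


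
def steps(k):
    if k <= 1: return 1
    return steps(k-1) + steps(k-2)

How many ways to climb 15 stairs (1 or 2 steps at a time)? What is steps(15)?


Building up from base cases:
steps(0) = 1
steps(1) = 1
steps(2) = steps(1) + steps(0) = 1 + 1 = 2
steps(3) = steps(2) + steps(1) = 2 + 1 = 3
steps(4) = steps(3) + steps(2) = 3 + 2 = 5
steps(5) = steps(4) + steps(3) = 5 + 3 = 8
steps(6) = steps(5) + steps(4) = 8 + 5 = 13
steps(7) = steps(6) + steps(5) = 13 + 8 = 21
steps(8) = steps(7) + steps(6) = 21 + 13 = 34
steps(9) = steps(8) + steps(7) = 34 + 21 = 55
steps(10) = steps(9) + steps(8) = 55 + 34 = 89
steps(11) = steps(10) + steps(9) = 89 + 55 = 144
steps(12) = steps(11) + steps(10) = 144 + 89 = 233
steps(13) = steps(12) + steps(11) = 233 + 144 = 377
steps(14) = steps(13) + steps(12) = 377 + 233 = 610
steps(15) = steps(14) + steps(13) = 610 + 377 = 987

987


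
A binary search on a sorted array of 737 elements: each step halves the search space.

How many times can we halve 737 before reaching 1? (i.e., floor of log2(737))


737 / 2 = 368
368 / 2 = 184
184 / 2 = 92
92 / 2 = 46
46 / 2 = 23
23 / 2 = 11
11 / 2 = 5
5 / 2 = 2
2 / 2 = 1
Reached 1 after 9 halvings

9


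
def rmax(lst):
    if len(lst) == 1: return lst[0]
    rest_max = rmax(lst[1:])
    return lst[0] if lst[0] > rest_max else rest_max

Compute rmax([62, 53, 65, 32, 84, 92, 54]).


rmax([62, 53, 65, 32, 84, 92, 54]): compare 62 with rmax([53, 65, 32, 84, 92, 54])
rmax([53, 65, 32, 84, 92, 54]): compare 53 with rmax([65, 32, 84, 92, 54])
rmax([65, 32, 84, 92, 54]): compare 65 with rmax([32, 84, 92, 54])
rmax([32, 84, 92, 54]): compare 32 with rmax([84, 92, 54])
rmax([84, 92, 54]): compare 84 with rmax([92, 54])
rmax([92, 54]): compare 92 with rmax([54])
rmax([54]) = 54  (base case)
Compare 92 with 54 -> 92
Compare 84 with 92 -> 92
Compare 32 with 92 -> 92
Compare 65 with 92 -> 92
Compare 53 with 92 -> 92
Compare 62 with 92 -> 92

92


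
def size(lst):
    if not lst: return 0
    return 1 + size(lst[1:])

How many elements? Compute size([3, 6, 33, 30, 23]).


size([3, 6, 33, 30, 23]) = 1 + size([6, 33, 30, 23])
size([6, 33, 30, 23]) = 1 + size([33, 30, 23])
size([33, 30, 23]) = 1 + size([30, 23])
size([30, 23]) = 1 + size([23])
size([23]) = 1 + size([])
size([]) = 0  (base case)
Unwinding: 1 + 1 + 1 + 1 + 1 + 0 = 5

5


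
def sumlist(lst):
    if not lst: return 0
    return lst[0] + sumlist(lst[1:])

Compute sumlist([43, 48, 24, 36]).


sumlist([43, 48, 24, 36]) = 43 + sumlist([48, 24, 36])
sumlist([48, 24, 36]) = 48 + sumlist([24, 36])
sumlist([24, 36]) = 24 + sumlist([36])
sumlist([36]) = 36 + sumlist([])
sumlist([]) = 0  (base case)
Total: 43 + 48 + 24 + 36 + 0 = 151

151


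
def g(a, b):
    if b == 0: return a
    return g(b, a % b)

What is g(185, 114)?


g(185, 114) = g(114, 71)
g(114, 71) = g(71, 43)
g(71, 43) = g(43, 28)
g(43, 28) = g(28, 15)
g(28, 15) = g(15, 13)
g(15, 13) = g(13, 2)
g(13, 2) = g(2, 1)
g(2, 1) = g(1, 0)
g(1, 0) = 1  (base case)

1


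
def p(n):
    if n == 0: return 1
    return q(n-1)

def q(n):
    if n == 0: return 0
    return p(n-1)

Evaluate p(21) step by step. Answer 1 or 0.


p(21) = q(20)
q(20) = p(19)
p(19) = q(18)
q(18) = p(17)
p(17) = q(16)
q(16) = p(15)
p(15) = q(14)
q(14) = p(13)
p(13) = q(12)
q(12) = p(11)
p(11) = q(10)
q(10) = p(9)
p(9) = q(8)
q(8) = p(7)
p(7) = q(6)
q(6) = p(5)
p(5) = q(4)
q(4) = p(3)
p(3) = q(2)
q(2) = p(1)
p(1) = q(0)
q(0) = 0  (base case)
Result: 0

0


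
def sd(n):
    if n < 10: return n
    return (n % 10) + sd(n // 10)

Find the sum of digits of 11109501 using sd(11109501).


sd(11109501) = 1 + sd(1110950)
sd(1110950) = 0 + sd(111095)
sd(111095) = 5 + sd(11109)
sd(11109) = 9 + sd(1110)
sd(1110) = 0 + sd(111)
sd(111) = 1 + sd(11)
sd(11) = 1 + sd(1)
sd(1) = 1  (base case)
Total: 1 + 0 + 5 + 9 + 0 + 1 + 1 + 1 = 18

18


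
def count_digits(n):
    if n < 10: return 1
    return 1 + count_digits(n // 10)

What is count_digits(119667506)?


count_digits(119667506) = 1 + count_digits(11966750)
count_digits(11966750) = 1 + count_digits(1196675)
count_digits(1196675) = 1 + count_digits(119667)
count_digits(119667) = 1 + count_digits(11966)
count_digits(11966) = 1 + count_digits(1196)
count_digits(1196) = 1 + count_digits(119)
count_digits(119) = 1 + count_digits(11)
count_digits(11) = 1 + count_digits(1)
count_digits(1) = 1  (base case: 1 < 10)
Unwinding: 1 + 1 + 1 + 1 + 1 + 1 + 1 + 1 + 1 = 9

9


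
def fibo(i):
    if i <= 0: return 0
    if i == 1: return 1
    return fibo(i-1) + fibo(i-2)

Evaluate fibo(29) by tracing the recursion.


Computing fibo(29) bottom-up:
fibo(0) = 0
fibo(1) = 1
fibo(2) = fibo(1) + fibo(0) = 1 + 0 = 1
fibo(3) = fibo(2) + fibo(1) = 1 + 1 = 2
fibo(4) = fibo(3) + fibo(2) = 2 + 1 = 3
fibo(5) = fibo(4) + fibo(3) = 3 + 2 = 5
fibo(6) = fibo(5) + fibo(4) = 5 + 3 = 8
fibo(7) = fibo(6) + fibo(5) = 8 + 5 = 13
fibo(8) = fibo(7) + fibo(6) = 13 + 8 = 21
fibo(9) = fibo(8) + fibo(7) = 21 + 13 = 34
fibo(10) = fibo(9) + fibo(8) = 34 + 21 = 55
fibo(11) = fibo(10) + fibo(9) = 55 + 34 = 89
fibo(12) = fibo(11) + fibo(10) = 89 + 55 = 144
fibo(13) = fibo(12) + fibo(11) = 144 + 89 = 233
fibo(14) = fibo(13) + fibo(12) = 233 + 144 = 377
fibo(15) = fibo(14) + fibo(13) = 377 + 233 = 610
fibo(16) = fibo(15) + fibo(14) = 610 + 377 = 987
fibo(17) = fibo(16) + fibo(15) = 987 + 610 = 1597
fibo(18) = fibo(17) + fibo(16) = 1597 + 987 = 2584
fibo(19) = fibo(18) + fibo(17) = 2584 + 1597 = 4181
fibo(20) = fibo(19) + fibo(18) = 4181 + 2584 = 6765
fibo(21) = fibo(20) + fibo(19) = 6765 + 4181 = 10946
fibo(22) = fibo(21) + fibo(20) = 10946 + 6765 = 17711
fibo(23) = fibo(22) + fibo(21) = 17711 + 10946 = 28657
fibo(24) = fibo(23) + fibo(22) = 28657 + 17711 = 46368
fibo(25) = fibo(24) + fibo(23) = 46368 + 28657 = 75025
fibo(26) = fibo(25) + fibo(24) = 75025 + 46368 = 121393
fibo(27) = fibo(26) + fibo(25) = 121393 + 75025 = 196418
fibo(28) = fibo(27) + fibo(26) = 196418 + 121393 = 317811
fibo(29) = fibo(28) + fibo(27) = 317811 + 196418 = 514229

514229


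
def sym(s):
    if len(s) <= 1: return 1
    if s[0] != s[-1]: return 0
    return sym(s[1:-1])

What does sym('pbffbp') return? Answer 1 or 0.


sym('pbffbp'): s[0]='p' == s[-1]='p' -> check sym('bffb')
sym('bffb'): s[0]='b' == s[-1]='b' -> check sym('ff')
sym('ff'): s[0]='f' == s[-1]='f' -> check sym('')
sym(''): len <= 1 -> return 1  (base case)
Result: 1 (palindrome)

1


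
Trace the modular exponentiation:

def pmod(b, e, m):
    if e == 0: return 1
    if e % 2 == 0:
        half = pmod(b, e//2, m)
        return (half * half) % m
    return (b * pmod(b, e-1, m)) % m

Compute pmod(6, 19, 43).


pmod(6, 19, 43): e is odd, compute pmod(6, 18, 43)
  pmod(6, 18, 43): e is even, compute pmod(6, 9, 43)
    pmod(6, 9, 43): e is odd, compute pmod(6, 8, 43)
      pmod(6, 8, 43): e is even, compute pmod(6, 4, 43)
        pmod(6, 4, 43): e is even, compute pmod(6, 2, 43)
          pmod(6, 2, 43): e is even, compute pmod(6, 1, 43)
          pmod(6, 1, 43): e is odd, compute pmod(6, 0, 43)
          pmod(6, 0, 43) = 1
          (6 * 1) % 43 = 6
          half=6, (6*6) % 43 = 36
        half=36, (36*36) % 43 = 6
      half=6, (6*6) % 43 = 36
    (6 * 36) % 43 = 1
  half=1, (1*1) % 43 = 1
(6 * 1) % 43 = 6

6


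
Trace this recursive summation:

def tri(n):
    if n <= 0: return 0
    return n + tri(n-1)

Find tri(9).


tri(9)
= 9 + 8 + 7 + 6 + 5 + 4 + 3 + 2 + 1 + tri(0)
= 9 + 8 + 7 + 6 + 5 + 4 + 3 + 2 + 1 + 0
= 45

45


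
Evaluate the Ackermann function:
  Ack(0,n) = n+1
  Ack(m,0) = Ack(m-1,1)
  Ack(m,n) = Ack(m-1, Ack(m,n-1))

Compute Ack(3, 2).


Ack(3, 2) = Ack(2, Ack(3, 1))
  Ack(3, 1) = Ack(2, Ack(3, 0))
    Ack(3, 0) = Ack(2, 1)
      Ack(2, 1) = Ack(1, Ack(2, 0))
        Ack(2, 0) = Ack(1, 1)
          Ack(1, 1) = Ack(0, Ack(1, 0))
          Ack(1, 0) = Ack(0, 1)
          Ack(0, 1) = 2
            = Ack(0, 2)
          Ack(0, 2) = 3
        = Ack(1, 3)
        Ack(1, 3) = Ack(0, Ack(1, 2))
          Ack(1, 2) = Ack(0, Ack(1, 1))
          Ack(1, 1) = Ack(0, Ack(1, 0))
          Ack(1, 0) = Ack(0, 1)
          Ack(0, 1) = 2
            = Ack(0, 2)
          Ack(0, 2) = 3
            = Ack(0, 3)
          Ack(0, 3) = 4
          = Ack(0, 4)
          Ack(0, 4) = 5
    = Ack(2, 5)
    Ack(2, 5) = Ack(1, Ack(2, 4))
      Ack(2, 4) = Ack(1, Ack(2, 3))
... (trace truncated)
Result: Ack(3, 2) = 29

29


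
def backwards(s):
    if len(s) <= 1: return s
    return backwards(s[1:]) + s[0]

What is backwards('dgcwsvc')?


backwards('dgcwsvc') = backwards('gcwsvc') + 'd'
backwards('gcwsvc') = backwards('cwsvc') + 'g'
backwards('cwsvc') = backwards('wsvc') + 'c'
backwards('wsvc') = backwards('svc') + 'w'
backwards('svc') = backwards('vc') + 's'
backwards('vc') = backwards('c') + 'v'
backwards('c') = 'c'  (base case)
Concatenating: 'c' + 'v' + 's' + 'w' + 'c' + 'g' + 'd' = 'cvswcgd'

cvswcgd


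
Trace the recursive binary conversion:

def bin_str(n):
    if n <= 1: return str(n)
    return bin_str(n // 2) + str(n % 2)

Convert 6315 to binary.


bin_str(6315) = bin_str(3157) + '1'
bin_str(3157) = bin_str(1578) + '1'
bin_str(1578) = bin_str(789) + '0'
bin_str(789) = bin_str(394) + '1'
bin_str(394) = bin_str(197) + '0'
bin_str(197) = bin_str(98) + '1'
bin_str(98) = bin_str(49) + '0'
bin_str(49) = bin_str(24) + '1'
bin_str(24) = bin_str(12) + '0'
bin_str(12) = bin_str(6) + '0'
bin_str(6) = bin_str(3) + '0'
bin_str(3) = bin_str(1) + '1'
bin_str(1) = '1'  (base case)
Concatenating: '1' + '1' + '0' + '0' + '0' + '1' + '0' + '1' + '0' + '1' + '0' + '1' + '1' = '1100010101011'

1100010101011


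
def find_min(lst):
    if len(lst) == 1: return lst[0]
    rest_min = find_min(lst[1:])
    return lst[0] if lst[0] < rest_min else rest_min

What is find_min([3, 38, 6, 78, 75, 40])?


find_min([3, 38, 6, 78, 75, 40]): compare 3 with find_min([38, 6, 78, 75, 40])
find_min([38, 6, 78, 75, 40]): compare 38 with find_min([6, 78, 75, 40])
find_min([6, 78, 75, 40]): compare 6 with find_min([78, 75, 40])
find_min([78, 75, 40]): compare 78 with find_min([75, 40])
find_min([75, 40]): compare 75 with find_min([40])
find_min([40]) = 40  (base case)
Compare 75 with 40 -> 40
Compare 78 with 40 -> 40
Compare 6 with 40 -> 6
Compare 38 with 6 -> 6
Compare 3 with 6 -> 3

3


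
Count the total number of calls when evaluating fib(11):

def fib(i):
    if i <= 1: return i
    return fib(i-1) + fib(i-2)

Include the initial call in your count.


Let C(n) = total calls for fib(n)
C(0) = 1, C(1) = 1
C(2) = 1 + C(1) + C(0) = 1 + 1 + 1 = 3
C(3) = 1 + C(2) + C(1) = 1 + 3 + 1 = 5
C(4) = 1 + C(3) + C(2) = 1 + 5 + 3 = 9
C(5) = 1 + C(4) + C(3) = 1 + 9 + 5 = 15
C(6) = 1 + C(5) + C(4) = 1 + 15 + 9 = 25
C(7) = 1 + C(6) + C(5) = 1 + 25 + 15 = 41
C(8) = 1 + C(7) + C(6) = 1 + 41 + 25 = 67
C(9) = 1 + C(8) + C(7) = 1 + 67 + 41 = 109
C(10) = 1 + C(9) + C(8) = 1 + 109 + 67 = 177
C(11) = 1 + C(10) + C(9) = 1 + 177 + 109 = 287

287


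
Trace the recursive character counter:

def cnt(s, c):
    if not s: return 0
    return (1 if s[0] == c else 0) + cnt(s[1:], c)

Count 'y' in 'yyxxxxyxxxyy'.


s[0]='y' == 'y' -> 1
s[0]='y' == 'y' -> 1
s[0]='x' != 'y' -> 0
s[0]='x' != 'y' -> 0
s[0]='x' != 'y' -> 0
s[0]='x' != 'y' -> 0
s[0]='y' == 'y' -> 1
s[0]='x' != 'y' -> 0
s[0]='x' != 'y' -> 0
s[0]='x' != 'y' -> 0
s[0]='y' == 'y' -> 1
s[0]='y' == 'y' -> 1
Sum: 1 + 1 + 0 + 0 + 0 + 0 + 1 + 0 + 0 + 0 + 1 + 1 = 5

5


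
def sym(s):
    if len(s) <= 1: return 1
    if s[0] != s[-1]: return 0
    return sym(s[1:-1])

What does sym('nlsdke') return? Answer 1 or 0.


sym('nlsdke'): s[0]='n' != s[-1]='e' -> return 0
Result: 0 (not a palindrome)

0


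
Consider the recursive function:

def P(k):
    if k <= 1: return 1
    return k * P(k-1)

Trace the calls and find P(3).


P(3)
= 3 * P(2)
= 3 * 2 * P(1)
= 3 * 2 * 1
= 6

6


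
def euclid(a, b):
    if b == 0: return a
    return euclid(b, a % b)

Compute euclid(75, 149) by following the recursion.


euclid(75, 149) = euclid(149, 75)
euclid(149, 75) = euclid(75, 74)
euclid(75, 74) = euclid(74, 1)
euclid(74, 1) = euclid(1, 0)
euclid(1, 0) = 1  (base case)

1


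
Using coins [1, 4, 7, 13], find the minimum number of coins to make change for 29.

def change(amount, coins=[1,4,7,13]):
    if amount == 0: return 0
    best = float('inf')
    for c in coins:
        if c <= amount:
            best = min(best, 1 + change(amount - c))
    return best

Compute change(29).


Building up with DP:
change(0) = 0
change(1) = min(1+change(0)=1+0=1) = 1
change(2) = min(1+change(1)=1+1=2) = 2
change(3) = min(1+change(2)=1+2=3) = 3
change(4) = min(1+change(3)=1+3=4, 1+change(0)=1+0=1) = 1
change(5) = min(1+change(4)=1+1=2, 1+change(1)=1+1=2) = 2
change(6) = min(1+change(5)=1+2=3, 1+change(2)=1+2=3) = 3
change(7) = min(1+change(6)=1+3=4, 1+change(3)=1+3=4, 1+change(0)=1+0=1) = 1
change(8) = min(1+change(7)=1+1=2, 1+change(4)=1+1=2, 1+change(1)=1+1=2) = 2
change(9) = min(1+change(8)=1+2=3, 1+change(5)=1+2=3, 1+change(2)=1+2=3) = 3
change(10) = min(1+change(9)=1+3=4, 1+change(6)=1+3=4, 1+change(3)=1+3=4) = 4
change(11) = min(1+change(10)=1+4=5, 1+change(7)=1+1=2, 1+change(4)=1+1=2) = 2
change(12) = min(1+change(11)=1+2=3, 1+change(8)=1+2=3, 1+change(5)=1+2=3) = 3
change(13) = min(1+change(12)=1+3=4, 1+change(9)=1+3=4, 1+change(6)=1+3=4, 1+change(0)=1+0=1) = 1
change(14) = min(1+change(13)=1+1=2, 1+change(10)=1+4=5, 1+change(7)=1+1=2, 1+change(1)=1+1=2) = 2
change(15) = min(1+change(14)=1+2=3, 1+change(11)=1+2=3, 1+change(8)=1+2=3, 1+change(2)=1+2=3) = 3
change(16) = min(1+change(15)=1+3=4, 1+change(12)=1+3=4, 1+change(9)=1+3=4, 1+change(3)=1+3=4) = 4
change(17) = min(1+change(16)=1+4=5, 1+change(13)=1+1=2, 1+change(10)=1+4=5, 1+change(4)=1+1=2) = 2
change(18) = min(1+change(17)=1+2=3, 1+change(14)=1+2=3, 1+change(11)=1+2=3, 1+change(5)=1+2=3) = 3
change(19) = min(1+change(18)=1+3=4, 1+change(15)=1+3=4, 1+change(12)=1+3=4, 1+change(6)=1+3=4) = 4
change(20) = min(1+change(19)=1+4=5, 1+change(16)=1+4=5, 1+change(13)=1+1=2, 1+change(7)=1+1=2) = 2
change(21) = min(1+change(20)=1+2=3, 1+change(17)=1+2=3, 1+change(14)=1+2=3, 1+change(8)=1+2=3) = 3
change(22) = min(1+change(21)=1+3=4, 1+change(18)=1+3=4, 1+change(15)=1+3=4, 1+change(9)=1+3=4) = 4
change(23) = min(1+change(22)=1+4=5, 1+change(19)=1+4=5, 1+change(16)=1+4=5, 1+change(10)=1+4=5) = 5
change(24) = min(1+change(23)=1+5=6, 1+change(20)=1+2=3, 1+change(17)=1+2=3, 1+change(11)=1+2=3) = 3
change(25) = min(1+change(24)=1+3=4, 1+change(21)=1+3=4, 1+change(18)=1+3=4, 1+change(12)=1+3=4) = 4
change(26) = min(1+change(25)=1+4=5, 1+change(22)=1+4=5, 1+change(19)=1+4=5, 1+change(13)=1+1=2) = 2
change(27) = min(1+change(26)=1+2=3, 1+change(23)=1+5=6, 1+change(20)=1+2=3, 1+change(14)=1+2=3) = 3
change(28) = min(1+change(27)=1+3=4, 1+change(24)=1+3=4, 1+change(21)=1+3=4, 1+change(15)=1+3=4) = 4
change(29) = min(1+change(28)=1+4=5, 1+change(25)=1+4=5, 1+change(22)=1+4=5, 1+change(16)=1+4=5) = 5

5


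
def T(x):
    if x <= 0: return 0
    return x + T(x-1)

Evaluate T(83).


T(83)
= 83 + 82 + 81 + 80 + 79 + 78 + 77 + 76 + 75 + 74 + 73 + 72 + 71 + 70 + 69 + 68 + 67 + 66 + 65 + 64 + 63 + 62 + 61 + 60 + 59 + 58 + 57 + 56 + 55 + 54 + 53 + 52 + 51 + 50 + 49 + 48 + 47 + 46 + 45 + 44 + 43 + 42 + 41 + 40 + 39 + 38 + 37 + 36 + 35 + 34 + 33 + 32 + 31 + 30 + 29 + 28 + 27 + 26 + 25 + 24 + 23 + 22 + 21 + 20 + 19 + 18 + 17 + 16 + 15 + 14 + 13 + 12 + 11 + 10 + 9 + 8 + 7 + 6 + 5 + 4 + 3 + 2 + 1 + T(0)
= 83 + 82 + 81 + 80 + 79 + 78 + 77 + 76 + 75 + 74 + 73 + 72 + 71 + 70 + 69 + 68 + 67 + 66 + 65 + 64 + 63 + 62 + 61 + 60 + 59 + 58 + 57 + 56 + 55 + 54 + 53 + 52 + 51 + 50 + 49 + 48 + 47 + 46 + 45 + 44 + 43 + 42 + 41 + 40 + 39 + 38 + 37 + 36 + 35 + 34 + 33 + 32 + 31 + 30 + 29 + 28 + 27 + 26 + 25 + 24 + 23 + 22 + 21 + 20 + 19 + 18 + 17 + 16 + 15 + 14 + 13 + 12 + 11 + 10 + 9 + 8 + 7 + 6 + 5 + 4 + 3 + 2 + 1 + 0
= 3486

3486


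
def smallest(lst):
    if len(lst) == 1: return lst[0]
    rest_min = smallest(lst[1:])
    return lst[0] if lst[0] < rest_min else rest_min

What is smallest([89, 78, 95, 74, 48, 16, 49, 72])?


smallest([89, 78, 95, 74, 48, 16, 49, 72]): compare 89 with smallest([78, 95, 74, 48, 16, 49, 72])
smallest([78, 95, 74, 48, 16, 49, 72]): compare 78 with smallest([95, 74, 48, 16, 49, 72])
smallest([95, 74, 48, 16, 49, 72]): compare 95 with smallest([74, 48, 16, 49, 72])
smallest([74, 48, 16, 49, 72]): compare 74 with smallest([48, 16, 49, 72])
smallest([48, 16, 49, 72]): compare 48 with smallest([16, 49, 72])
smallest([16, 49, 72]): compare 16 with smallest([49, 72])
smallest([49, 72]): compare 49 with smallest([72])
smallest([72]) = 72  (base case)
Compare 49 with 72 -> 49
Compare 16 with 49 -> 16
Compare 48 with 16 -> 16
Compare 74 with 16 -> 16
Compare 95 with 16 -> 16
Compare 78 with 16 -> 16
Compare 89 with 16 -> 16

16


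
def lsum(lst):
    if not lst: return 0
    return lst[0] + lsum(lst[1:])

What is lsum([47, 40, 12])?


lsum([47, 40, 12]) = 47 + lsum([40, 12])
lsum([40, 12]) = 40 + lsum([12])
lsum([12]) = 12 + lsum([])
lsum([]) = 0  (base case)
Total: 47 + 40 + 12 + 0 = 99

99


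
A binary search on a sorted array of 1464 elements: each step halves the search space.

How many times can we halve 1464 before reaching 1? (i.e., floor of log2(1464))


1464 / 2 = 732
732 / 2 = 366
366 / 2 = 183
183 / 2 = 91
91 / 2 = 45
45 / 2 = 22
22 / 2 = 11
11 / 2 = 5
5 / 2 = 2
2 / 2 = 1
Reached 1 after 10 halvings

10


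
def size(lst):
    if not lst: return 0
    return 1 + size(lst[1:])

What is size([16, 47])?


size([16, 47]) = 1 + size([47])
size([47]) = 1 + size([])
size([]) = 0  (base case)
Unwinding: 1 + 1 + 0 = 2

2


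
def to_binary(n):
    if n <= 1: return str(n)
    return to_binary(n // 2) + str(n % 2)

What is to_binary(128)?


to_binary(128) = to_binary(64) + '0'
to_binary(64) = to_binary(32) + '0'
to_binary(32) = to_binary(16) + '0'
to_binary(16) = to_binary(8) + '0'
to_binary(8) = to_binary(4) + '0'
to_binary(4) = to_binary(2) + '0'
to_binary(2) = to_binary(1) + '0'
to_binary(1) = '1'  (base case)
Concatenating: '1' + '0' + '0' + '0' + '0' + '0' + '0' + '0' = '10000000'

10000000


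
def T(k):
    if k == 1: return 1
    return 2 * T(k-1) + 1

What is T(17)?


T(17) = 2 * T(16) + 1
T(16) = 2 * T(15) + 1
T(15) = 2 * T(14) + 1
T(14) = 2 * T(13) + 1
T(13) = 2 * T(12) + 1
T(12) = 2 * T(11) + 1
T(11) = 2 * T(10) + 1
T(10) = 2 * T(9) + 1
T(9) = 2 * T(8) + 1
T(8) = 2 * T(7) + 1
T(7) = 2 * T(6) + 1
T(6) = 2 * T(5) + 1
T(5) = 2 * T(4) + 1
T(4) = 2 * T(3) + 1
T(3) = 2 * T(2) + 1
T(2) = 2 * T(1) + 1
T(1) = 1  (base case)
T(2) = 2 * 1 + 1 = 3
T(3) = 2 * 3 + 1 = 7
T(4) = 2 * 7 + 1 = 15
T(5) = 2 * 15 + 1 = 31
T(6) = 2 * 31 + 1 = 63
T(7) = 2 * 63 + 1 = 127
T(8) = 2 * 127 + 1 = 255
T(9) = 2 * 255 + 1 = 511
T(10) = 2 * 511 + 1 = 1023
T(11) = 2 * 1023 + 1 = 2047
T(12) = 2 * 2047 + 1 = 4095
T(13) = 2 * 4095 + 1 = 8191
T(14) = 2 * 8191 + 1 = 16383
T(15) = 2 * 16383 + 1 = 32767
T(16) = 2 * 32767 + 1 = 65535
T(17) = 2 * 65535 + 1 = 131071

131071


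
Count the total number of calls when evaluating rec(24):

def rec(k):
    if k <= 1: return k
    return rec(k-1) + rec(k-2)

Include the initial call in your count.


Let C(n) = total calls for rec(n)
C(0) = 1, C(1) = 1
C(2) = 1 + C(1) + C(0) = 1 + 1 + 1 = 3
C(3) = 1 + C(2) + C(1) = 1 + 3 + 1 = 5
C(4) = 1 + C(3) + C(2) = 1 + 5 + 3 = 9
C(5) = 1 + C(4) + C(3) = 1 + 9 + 5 = 15
C(6) = 1 + C(5) + C(4) = 1 + 15 + 9 = 25
C(7) = 1 + C(6) + C(5) = 1 + 25 + 15 = 41
C(8) = 1 + C(7) + C(6) = 1 + 41 + 25 = 67
C(9) = 1 + C(8) + C(7) = 1 + 67 + 41 = 109
C(10) = 1 + C(9) + C(8) = 1 + 109 + 67 = 177
C(11) = 1 + C(10) + C(9) = 1 + 177 + 109 = 287
C(12) = 1 + C(11) + C(10) = 1 + 287 + 177 = 465
C(13) = 1 + C(12) + C(11) = 1 + 465 + 287 = 753
C(14) = 1 + C(13) + C(12) = 1 + 753 + 465 = 1219
C(15) = 1 + C(14) + C(13) = 1 + 1219 + 753 = 1973
C(16) = 1 + C(15) + C(14) = 1 + 1973 + 1219 = 3193
C(17) = 1 + C(16) + C(15) = 1 + 3193 + 1973 = 5167
C(18) = 1 + C(17) + C(16) = 1 + 5167 + 3193 = 8361
C(19) = 1 + C(18) + C(17) = 1 + 8361 + 5167 = 13529
C(20) = 1 + C(19) + C(18) = 1 + 13529 + 8361 = 21891
C(21) = 1 + C(20) + C(19) = 1 + 21891 + 13529 = 35421
C(22) = 1 + C(21) + C(20) = 1 + 35421 + 21891 = 57313
C(23) = 1 + C(22) + C(21) = 1 + 57313 + 35421 = 92735
C(24) = 1 + C(23) + C(22) = 1 + 92735 + 57313 = 150049

150049


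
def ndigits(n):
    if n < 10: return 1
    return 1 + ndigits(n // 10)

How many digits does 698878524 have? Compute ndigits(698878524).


ndigits(698878524) = 1 + ndigits(69887852)
ndigits(69887852) = 1 + ndigits(6988785)
ndigits(6988785) = 1 + ndigits(698878)
ndigits(698878) = 1 + ndigits(69887)
ndigits(69887) = 1 + ndigits(6988)
ndigits(6988) = 1 + ndigits(698)
ndigits(698) = 1 + ndigits(69)
ndigits(69) = 1 + ndigits(6)
ndigits(6) = 1  (base case: 6 < 10)
Unwinding: 1 + 1 + 1 + 1 + 1 + 1 + 1 + 1 + 1 = 9

9


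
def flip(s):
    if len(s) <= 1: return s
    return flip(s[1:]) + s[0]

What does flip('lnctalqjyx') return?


flip('lnctalqjyx') = flip('nctalqjyx') + 'l'
flip('nctalqjyx') = flip('ctalqjyx') + 'n'
flip('ctalqjyx') = flip('talqjyx') + 'c'
flip('talqjyx') = flip('alqjyx') + 't'
flip('alqjyx') = flip('lqjyx') + 'a'
flip('lqjyx') = flip('qjyx') + 'l'
flip('qjyx') = flip('jyx') + 'q'
flip('jyx') = flip('yx') + 'j'
flip('yx') = flip('x') + 'y'
flip('x') = 'x'  (base case)
Concatenating: 'x' + 'y' + 'j' + 'q' + 'l' + 'a' + 't' + 'c' + 'n' + 'l' = 'xyjqlatcnl'

xyjqlatcnl


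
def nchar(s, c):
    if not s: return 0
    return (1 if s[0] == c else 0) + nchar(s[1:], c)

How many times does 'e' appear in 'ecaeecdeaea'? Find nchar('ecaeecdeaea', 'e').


s[0]='e' == 'e' -> 1
s[0]='c' != 'e' -> 0
s[0]='a' != 'e' -> 0
s[0]='e' == 'e' -> 1
s[0]='e' == 'e' -> 1
s[0]='c' != 'e' -> 0
s[0]='d' != 'e' -> 0
s[0]='e' == 'e' -> 1
s[0]='a' != 'e' -> 0
s[0]='e' == 'e' -> 1
s[0]='a' != 'e' -> 0
Sum: 1 + 0 + 0 + 1 + 1 + 0 + 0 + 1 + 0 + 1 + 0 = 5

5


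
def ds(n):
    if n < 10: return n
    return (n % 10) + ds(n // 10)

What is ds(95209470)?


ds(95209470) = 0 + ds(9520947)
ds(9520947) = 7 + ds(952094)
ds(952094) = 4 + ds(95209)
ds(95209) = 9 + ds(9520)
ds(9520) = 0 + ds(952)
ds(952) = 2 + ds(95)
ds(95) = 5 + ds(9)
ds(9) = 9  (base case)
Total: 0 + 7 + 4 + 9 + 0 + 2 + 5 + 9 = 36

36


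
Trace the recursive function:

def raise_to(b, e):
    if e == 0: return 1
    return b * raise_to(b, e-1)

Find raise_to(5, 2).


raise_to(5, 2)
= 5 * raise_to(5, 1)
= 5 * 5 * raise_to(5, 0)
= 5 * 5 * 1
= 25

25


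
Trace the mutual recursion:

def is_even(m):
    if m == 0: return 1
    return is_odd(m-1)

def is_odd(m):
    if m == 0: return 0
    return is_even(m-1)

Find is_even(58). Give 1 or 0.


is_even(58) = is_odd(57)
is_odd(57) = is_even(56)
is_even(56) = is_odd(55)
is_odd(55) = is_even(54)
is_even(54) = is_odd(53)
is_odd(53) = is_even(52)
is_even(52) = is_odd(51)
is_odd(51) = is_even(50)
is_even(50) = is_odd(49)
is_odd(49) = is_even(48)
is_even(48) = is_odd(47)
is_odd(47) = is_even(46)
is_even(46) = is_odd(45)
is_odd(45) = is_even(44)
is_even(44) = is_odd(43)
is_odd(43) = is_even(42)
is_even(42) = is_odd(41)
is_odd(41) = is_even(40)
is_even(40) = is_odd(39)
is_odd(39) = is_even(38)
is_even(38) = is_odd(37)
is_odd(37) = is_even(36)
is_even(36) = is_odd(35)
is_odd(35) = is_even(34)
is_even(34) = is_odd(33)
is_odd(33) = is_even(32)
is_even(32) = is_odd(31)
is_odd(31) = is_even(30)
is_even(30) = is_odd(29)
is_odd(29) = is_even(28)
is_even(28) = is_odd(27)
is_odd(27) = is_even(26)
is_even(26) = is_odd(25)
is_odd(25) = is_even(24)
is_even(24) = is_odd(23)
is_odd(23) = is_even(22)
is_even(22) = is_odd(21)
is_odd(21) = is_even(20)
is_even(20) = is_odd(19)
is_odd(19) = is_even(18)
is_even(18) = is_odd(17)
is_odd(17) = is_even(16)
is_even(16) = is_odd(15)
is_odd(15) = is_even(14)
is_even(14) = is_odd(13)
is_odd(13) = is_even(12)
is_even(12) = is_odd(11)
is_odd(11) = is_even(10)
is_even(10) = is_odd(9)
is_odd(9) = is_even(8)
is_even(8) = is_odd(7)
is_odd(7) = is_even(6)
is_even(6) = is_odd(5)
is_odd(5) = is_even(4)
is_even(4) = is_odd(3)
is_odd(3) = is_even(2)
is_even(2) = is_odd(1)
is_odd(1) = is_even(0)
is_even(0) = 1  (base case)
Result: 1

1


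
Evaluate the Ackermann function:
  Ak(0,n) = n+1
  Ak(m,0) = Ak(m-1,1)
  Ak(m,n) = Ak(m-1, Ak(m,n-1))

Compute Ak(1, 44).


Ak(1, 44) = Ak(0, Ak(1, 43))
  Ak(1, 43) = Ak(0, Ak(1, 42))
    Ak(1, 42) = Ak(0, Ak(1, 41))
      Ak(1, 41) = Ak(0, Ak(1, 40))
        Ak(1, 40) = Ak(0, Ak(1, 39))
          Ak(1, 39) = Ak(0, Ak(1, 38))
          Ak(1, 38) = Ak(0, Ak(1, 37))
          Ak(1, 37) = Ak(0, Ak(1, 36))
          Ak(1, 36) = Ak(0, Ak(1, 35))
          Ak(1, 35) = Ak(0, Ak(1, 34))
          Ak(1, 34) = Ak(0, Ak(1, 33))
          Ak(1, 33) = Ak(0, Ak(1, 32))
          Ak(1, 32) = Ak(0, Ak(1, 31))
          Ak(1, 31) = Ak(0, Ak(1, 30))
          Ak(1, 30) = Ak(0, Ak(1, 29))
          Ak(1, 29) = Ak(0, Ak(1, 28))
          Ak(1, 28) = Ak(0, Ak(1, 27))
          Ak(1, 27) = Ak(0, Ak(1, 26))
          Ak(1, 26) = Ak(0, Ak(1, 25))
          Ak(1, 25) = Ak(0, Ak(1, 24))
          Ak(1, 24) = Ak(0, Ak(1, 23))
          Ak(1, 23) = Ak(0, Ak(1, 22))
          Ak(1, 22) = Ak(0, Ak(1, 21))
          Ak(1, 21) = Ak(0, Ak(1, 20))
          Ak(1, 20) = Ak(0, Ak(1, 19))
... (trace truncated)
Result: Ak(1, 44) = 46

46


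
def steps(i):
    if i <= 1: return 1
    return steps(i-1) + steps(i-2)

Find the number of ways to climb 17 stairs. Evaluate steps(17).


Building up from base cases:
steps(0) = 1
steps(1) = 1
steps(2) = steps(1) + steps(0) = 1 + 1 = 2
steps(3) = steps(2) + steps(1) = 2 + 1 = 3
steps(4) = steps(3) + steps(2) = 3 + 2 = 5
steps(5) = steps(4) + steps(3) = 5 + 3 = 8
steps(6) = steps(5) + steps(4) = 8 + 5 = 13
steps(7) = steps(6) + steps(5) = 13 + 8 = 21
steps(8) = steps(7) + steps(6) = 21 + 13 = 34
steps(9) = steps(8) + steps(7) = 34 + 21 = 55
steps(10) = steps(9) + steps(8) = 55 + 34 = 89
steps(11) = steps(10) + steps(9) = 89 + 55 = 144
steps(12) = steps(11) + steps(10) = 144 + 89 = 233
steps(13) = steps(12) + steps(11) = 233 + 144 = 377
steps(14) = steps(13) + steps(12) = 377 + 233 = 610
steps(15) = steps(14) + steps(13) = 610 + 377 = 987
steps(16) = steps(15) + steps(14) = 987 + 610 = 1597
steps(17) = steps(16) + steps(15) = 1597 + 987 = 2584

2584


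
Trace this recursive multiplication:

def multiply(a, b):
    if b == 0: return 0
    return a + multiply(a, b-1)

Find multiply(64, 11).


multiply(64, 11) = 64 + multiply(64, 10)
multiply(64, 10) = 64 + multiply(64, 9)
multiply(64, 9) = 64 + multiply(64, 8)
multiply(64, 8) = 64 + multiply(64, 7)
multiply(64, 7) = 64 + multiply(64, 6)
multiply(64, 6) = 64 + multiply(64, 5)
multiply(64, 5) = 64 + multiply(64, 4)
multiply(64, 4) = 64 + multiply(64, 3)
multiply(64, 3) = 64 + multiply(64, 2)
multiply(64, 2) = 64 + multiply(64, 1)
multiply(64, 1) = 64 + multiply(64, 0)
multiply(64, 0) = 0  (base case)
Total: 64 + 64 + 64 + 64 + 64 + 64 + 64 + 64 + 64 + 64 + 64 + 0 = 704

704


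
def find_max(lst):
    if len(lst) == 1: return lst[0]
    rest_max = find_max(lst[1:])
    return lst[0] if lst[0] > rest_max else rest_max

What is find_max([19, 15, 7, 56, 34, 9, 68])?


find_max([19, 15, 7, 56, 34, 9, 68]): compare 19 with find_max([15, 7, 56, 34, 9, 68])
find_max([15, 7, 56, 34, 9, 68]): compare 15 with find_max([7, 56, 34, 9, 68])
find_max([7, 56, 34, 9, 68]): compare 7 with find_max([56, 34, 9, 68])
find_max([56, 34, 9, 68]): compare 56 with find_max([34, 9, 68])
find_max([34, 9, 68]): compare 34 with find_max([9, 68])
find_max([9, 68]): compare 9 with find_max([68])
find_max([68]) = 68  (base case)
Compare 9 with 68 -> 68
Compare 34 with 68 -> 68
Compare 56 with 68 -> 68
Compare 7 with 68 -> 68
Compare 15 with 68 -> 68
Compare 19 with 68 -> 68

68


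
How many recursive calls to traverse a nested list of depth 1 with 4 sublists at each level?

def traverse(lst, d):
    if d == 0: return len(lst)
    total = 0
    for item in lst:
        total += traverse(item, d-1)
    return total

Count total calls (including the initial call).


At depth 0 (root): 1 call
At depth 1: each of 1 parents calls traverse on 4 children = 4 calls
Total: 1 + 4 = 5

5


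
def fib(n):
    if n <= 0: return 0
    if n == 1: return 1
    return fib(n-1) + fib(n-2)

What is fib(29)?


Computing fib(29) bottom-up:
fib(0) = 0
fib(1) = 1
fib(2) = fib(1) + fib(0) = 1 + 0 = 1
fib(3) = fib(2) + fib(1) = 1 + 1 = 2
fib(4) = fib(3) + fib(2) = 2 + 1 = 3
fib(5) = fib(4) + fib(3) = 3 + 2 = 5
fib(6) = fib(5) + fib(4) = 5 + 3 = 8
fib(7) = fib(6) + fib(5) = 8 + 5 = 13
fib(8) = fib(7) + fib(6) = 13 + 8 = 21
fib(9) = fib(8) + fib(7) = 21 + 13 = 34
fib(10) = fib(9) + fib(8) = 34 + 21 = 55
fib(11) = fib(10) + fib(9) = 55 + 34 = 89
fib(12) = fib(11) + fib(10) = 89 + 55 = 144
fib(13) = fib(12) + fib(11) = 144 + 89 = 233
fib(14) = fib(13) + fib(12) = 233 + 144 = 377
fib(15) = fib(14) + fib(13) = 377 + 233 = 610
fib(16) = fib(15) + fib(14) = 610 + 377 = 987
fib(17) = fib(16) + fib(15) = 987 + 610 = 1597
fib(18) = fib(17) + fib(16) = 1597 + 987 = 2584
fib(19) = fib(18) + fib(17) = 2584 + 1597 = 4181
fib(20) = fib(19) + fib(18) = 4181 + 2584 = 6765
fib(21) = fib(20) + fib(19) = 6765 + 4181 = 10946
fib(22) = fib(21) + fib(20) = 10946 + 6765 = 17711
fib(23) = fib(22) + fib(21) = 17711 + 10946 = 28657
fib(24) = fib(23) + fib(22) = 28657 + 17711 = 46368
fib(25) = fib(24) + fib(23) = 46368 + 28657 = 75025
fib(26) = fib(25) + fib(24) = 75025 + 46368 = 121393
fib(27) = fib(26) + fib(25) = 121393 + 75025 = 196418
fib(28) = fib(27) + fib(26) = 196418 + 121393 = 317811
fib(29) = fib(28) + fib(27) = 317811 + 196418 = 514229

514229


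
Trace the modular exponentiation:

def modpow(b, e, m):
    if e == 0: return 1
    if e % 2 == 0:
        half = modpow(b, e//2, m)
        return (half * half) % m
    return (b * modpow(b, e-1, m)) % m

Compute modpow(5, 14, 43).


modpow(5, 14, 43): e is even, compute modpow(5, 7, 43)
  modpow(5, 7, 43): e is odd, compute modpow(5, 6, 43)
    modpow(5, 6, 43): e is even, compute modpow(5, 3, 43)
      modpow(5, 3, 43): e is odd, compute modpow(5, 2, 43)
        modpow(5, 2, 43): e is even, compute modpow(5, 1, 43)
          modpow(5, 1, 43): e is odd, compute modpow(5, 0, 43)
          modpow(5, 0, 43) = 1
          (5 * 1) % 43 = 5
        half=5, (5*5) % 43 = 25
      (5 * 25) % 43 = 39
    half=39, (39*39) % 43 = 16
  (5 * 16) % 43 = 37
half=37, (37*37) % 43 = 36

36


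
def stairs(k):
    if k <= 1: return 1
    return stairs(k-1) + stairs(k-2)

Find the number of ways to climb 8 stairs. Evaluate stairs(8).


Building up from base cases:
stairs(0) = 1
stairs(1) = 1
stairs(2) = stairs(1) + stairs(0) = 1 + 1 = 2
stairs(3) = stairs(2) + stairs(1) = 2 + 1 = 3
stairs(4) = stairs(3) + stairs(2) = 3 + 2 = 5
stairs(5) = stairs(4) + stairs(3) = 5 + 3 = 8
stairs(6) = stairs(5) + stairs(4) = 8 + 5 = 13
stairs(7) = stairs(6) + stairs(5) = 13 + 8 = 21
stairs(8) = stairs(7) + stairs(6) = 21 + 13 = 34

34


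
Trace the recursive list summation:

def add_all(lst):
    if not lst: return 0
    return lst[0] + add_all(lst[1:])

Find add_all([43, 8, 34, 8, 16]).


add_all([43, 8, 34, 8, 16]) = 43 + add_all([8, 34, 8, 16])
add_all([8, 34, 8, 16]) = 8 + add_all([34, 8, 16])
add_all([34, 8, 16]) = 34 + add_all([8, 16])
add_all([8, 16]) = 8 + add_all([16])
add_all([16]) = 16 + add_all([])
add_all([]) = 0  (base case)
Total: 43 + 8 + 34 + 8 + 16 + 0 = 109

109


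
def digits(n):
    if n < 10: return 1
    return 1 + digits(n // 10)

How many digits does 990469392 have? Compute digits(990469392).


digits(990469392) = 1 + digits(99046939)
digits(99046939) = 1 + digits(9904693)
digits(9904693) = 1 + digits(990469)
digits(990469) = 1 + digits(99046)
digits(99046) = 1 + digits(9904)
digits(9904) = 1 + digits(990)
digits(990) = 1 + digits(99)
digits(99) = 1 + digits(9)
digits(9) = 1  (base case: 9 < 10)
Unwinding: 1 + 1 + 1 + 1 + 1 + 1 + 1 + 1 + 1 = 9

9


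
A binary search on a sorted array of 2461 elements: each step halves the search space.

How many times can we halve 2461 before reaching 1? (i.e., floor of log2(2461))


2461 / 2 = 1230
1230 / 2 = 615
615 / 2 = 307
307 / 2 = 153
153 / 2 = 76
76 / 2 = 38
38 / 2 = 19
19 / 2 = 9
9 / 2 = 4
4 / 2 = 2
2 / 2 = 1
Reached 1 after 11 halvings

11


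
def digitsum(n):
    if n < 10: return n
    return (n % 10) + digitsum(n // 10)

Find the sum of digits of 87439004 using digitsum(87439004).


digitsum(87439004) = 4 + digitsum(8743900)
digitsum(8743900) = 0 + digitsum(874390)
digitsum(874390) = 0 + digitsum(87439)
digitsum(87439) = 9 + digitsum(8743)
digitsum(8743) = 3 + digitsum(874)
digitsum(874) = 4 + digitsum(87)
digitsum(87) = 7 + digitsum(8)
digitsum(8) = 8  (base case)
Total: 4 + 0 + 0 + 9 + 3 + 4 + 7 + 8 = 35

35


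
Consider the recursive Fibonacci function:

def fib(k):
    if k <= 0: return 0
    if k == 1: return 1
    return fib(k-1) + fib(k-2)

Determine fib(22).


Computing fib(22) bottom-up:
fib(0) = 0
fib(1) = 1
fib(2) = fib(1) + fib(0) = 1 + 0 = 1
fib(3) = fib(2) + fib(1) = 1 + 1 = 2
fib(4) = fib(3) + fib(2) = 2 + 1 = 3
fib(5) = fib(4) + fib(3) = 3 + 2 = 5
fib(6) = fib(5) + fib(4) = 5 + 3 = 8
fib(7) = fib(6) + fib(5) = 8 + 5 = 13
fib(8) = fib(7) + fib(6) = 13 + 8 = 21
fib(9) = fib(8) + fib(7) = 21 + 13 = 34
fib(10) = fib(9) + fib(8) = 34 + 21 = 55
fib(11) = fib(10) + fib(9) = 55 + 34 = 89
fib(12) = fib(11) + fib(10) = 89 + 55 = 144
fib(13) = fib(12) + fib(11) = 144 + 89 = 233
fib(14) = fib(13) + fib(12) = 233 + 144 = 377
fib(15) = fib(14) + fib(13) = 377 + 233 = 610
fib(16) = fib(15) + fib(14) = 610 + 377 = 987
fib(17) = fib(16) + fib(15) = 987 + 610 = 1597
fib(18) = fib(17) + fib(16) = 1597 + 987 = 2584
fib(19) = fib(18) + fib(17) = 2584 + 1597 = 4181
fib(20) = fib(19) + fib(18) = 4181 + 2584 = 6765
fib(21) = fib(20) + fib(19) = 6765 + 4181 = 10946
fib(22) = fib(21) + fib(20) = 10946 + 6765 = 17711

17711


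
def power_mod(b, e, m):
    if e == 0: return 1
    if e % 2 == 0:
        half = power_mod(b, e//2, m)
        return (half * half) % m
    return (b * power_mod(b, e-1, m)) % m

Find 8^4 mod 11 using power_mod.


power_mod(8, 4, 11): e is even, compute power_mod(8, 2, 11)
  power_mod(8, 2, 11): e is even, compute power_mod(8, 1, 11)
    power_mod(8, 1, 11): e is odd, compute power_mod(8, 0, 11)
      power_mod(8, 0, 11) = 1
    (8 * 1) % 11 = 8
  half=8, (8*8) % 11 = 9
half=9, (9*9) % 11 = 4

4
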